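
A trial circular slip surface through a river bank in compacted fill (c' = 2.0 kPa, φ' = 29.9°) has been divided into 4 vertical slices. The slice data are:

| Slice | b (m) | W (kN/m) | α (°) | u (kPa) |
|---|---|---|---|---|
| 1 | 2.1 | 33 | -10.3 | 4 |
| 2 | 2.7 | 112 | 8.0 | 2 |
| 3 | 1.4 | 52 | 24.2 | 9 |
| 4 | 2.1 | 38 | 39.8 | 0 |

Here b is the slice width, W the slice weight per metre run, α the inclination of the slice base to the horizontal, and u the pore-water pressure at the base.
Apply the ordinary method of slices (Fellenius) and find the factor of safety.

Ordinary method of slices: FS = Σ[c'·Δl_i + (W_i cosα_i − u_i·Δl_i)·tanφ'] / Σ W_i sinα_i, with Δl_i = b_i / cosα_i.
Slice 1: Δl = 2.1/cos(-10.3°) = 2.134 m; N'_1 = 33·cos(-10.3°) − 4·2.134 = 23.9; c'Δl = 4.27; W sinα = -5.9
Slice 2: Δl = 2.7/cos8.0° = 2.727 m; N'_2 = 112·cos8.0° − 2·2.727 = 105.5; c'Δl = 5.45; W sinα = 15.6
Slice 3: Δl = 1.4/cos24.2° = 1.535 m; N'_3 = 52·cos24.2° − 9·1.535 = 33.6; c'Δl = 3.07; W sinα = 21.3
Slice 4: Δl = 2.1/cos39.8° = 2.733 m; N'_4 = 38·cos39.8° − 0·2.733 = 29.2; c'Δl = 5.47; W sinα = 24.3
Σc'Δl = 18.3 kN/m; ΣN' = 192.2 kN/m; ΣW sinα = 55.3 kN/m
Resisting = 18.3 + 192.2·tan29.9° = 18.3 + 110.5 = 128.8 kN/m
FS = 128.8 / 55.3 = 2.328

FS = 2.33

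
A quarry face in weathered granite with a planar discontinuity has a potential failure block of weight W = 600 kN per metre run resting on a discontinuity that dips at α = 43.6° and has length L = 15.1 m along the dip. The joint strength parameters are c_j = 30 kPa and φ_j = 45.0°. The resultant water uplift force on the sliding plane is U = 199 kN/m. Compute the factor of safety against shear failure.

FS = 1.66

Resolving the block weight along and normal to the plane and applying the Mohr–Coulomb strength on the joint:
N' = W cosα − U = 600·cos43.6° − 199 = 235.5 kN/m
Driving force T = W sinα = 600·sin43.6° = 413.8 kN/m
Resisting force R = c_j·L + N'·tanφ_j = 30·15.1 + 235.5·tan45.0° = 453.0 + 235.5 = 688.5 kN/m
FS = R / T = 688.5 / 413.8 = 1.664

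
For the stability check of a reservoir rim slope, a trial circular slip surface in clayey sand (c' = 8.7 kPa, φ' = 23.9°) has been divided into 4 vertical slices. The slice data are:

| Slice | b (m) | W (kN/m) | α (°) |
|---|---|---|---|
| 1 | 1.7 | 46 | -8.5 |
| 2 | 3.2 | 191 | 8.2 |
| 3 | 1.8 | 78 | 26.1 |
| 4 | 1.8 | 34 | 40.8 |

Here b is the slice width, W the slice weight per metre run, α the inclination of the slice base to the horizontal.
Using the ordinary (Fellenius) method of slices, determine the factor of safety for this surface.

FS = 2.96

Ordinary method of slices: FS = Σ[c'·Δl_i + (W_i cosα_i)·tanφ'] / Σ W_i sinα_i, with Δl_i = b_i / cosα_i.
Slice 1: Δl = 1.7/cos(-8.5°) = 1.719 m; N'_1 = 46·cos(-8.5°) = 45.5; c'Δl = 14.95; W sinα = -6.8
Slice 2: Δl = 3.2/cos8.2° = 3.233 m; N'_2 = 191·cos8.2° = 189.0; c'Δl = 28.13; W sinα = 27.2
Slice 3: Δl = 1.8/cos26.1° = 2.004 m; N'_3 = 78·cos26.1° = 70.0; c'Δl = 17.44; W sinα = 34.3
Slice 4: Δl = 1.8/cos40.8° = 2.378 m; N'_4 = 34·cos40.8° = 25.7; c'Δl = 20.69; W sinα = 22.2
Σc'Δl = 81.2 kN/m; ΣN' = 330.3 kN/m; ΣW sinα = 77.0 kN/m
Resisting = 81.2 + 330.3·tan23.9° = 81.2 + 146.4 = 227.6 kN/m
FS = 227.6 / 77.0 = 2.957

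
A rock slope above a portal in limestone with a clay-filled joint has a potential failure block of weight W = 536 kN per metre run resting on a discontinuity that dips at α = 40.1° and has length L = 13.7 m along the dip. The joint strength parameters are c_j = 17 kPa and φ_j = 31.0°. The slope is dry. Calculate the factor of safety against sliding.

FS = 1.39

Resolving the block weight along and normal to the plane and applying the Mohr–Coulomb strength on the joint:
N' = W cosα = 536·cos40.1° = 410.0 kN/m
Driving force T = W sinα = 536·sin40.1° = 345.3 kN/m
Resisting force R = c_j·L + N'·tanφ_j = 17·13.7 + 410.0·tan31.0° = 232.9 + 246.4 = 479.3 kN/m
FS = R / T = 479.3 / 345.3 = 1.388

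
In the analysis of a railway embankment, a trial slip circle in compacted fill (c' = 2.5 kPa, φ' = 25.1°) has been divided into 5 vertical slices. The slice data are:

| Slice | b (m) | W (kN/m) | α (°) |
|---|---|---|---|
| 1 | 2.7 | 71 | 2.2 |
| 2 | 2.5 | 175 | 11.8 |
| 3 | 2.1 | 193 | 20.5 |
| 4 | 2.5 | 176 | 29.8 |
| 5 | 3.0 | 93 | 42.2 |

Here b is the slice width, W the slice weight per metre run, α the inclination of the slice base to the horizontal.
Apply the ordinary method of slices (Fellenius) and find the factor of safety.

FS = 1.32

Ordinary method of slices: FS = Σ[c'·Δl_i + (W_i cosα_i)·tanφ'] / Σ W_i sinα_i, with Δl_i = b_i / cosα_i.
Slice 1: Δl = 2.7/cos2.2° = 2.702 m; N'_1 = 71·cos2.2° = 70.9; c'Δl = 6.75; W sinα = 2.7
Slice 2: Δl = 2.5/cos11.8° = 2.554 m; N'_2 = 175·cos11.8° = 171.3; c'Δl = 6.38; W sinα = 35.8
Slice 3: Δl = 2.1/cos20.5° = 2.242 m; N'_3 = 193·cos20.5° = 180.8; c'Δl = 5.60; W sinα = 67.6
Slice 4: Δl = 2.5/cos29.8° = 2.881 m; N'_4 = 176·cos29.8° = 152.7; c'Δl = 7.20; W sinα = 87.5
Slice 5: Δl = 3.0/cos42.2° = 4.050 m; N'_5 = 93·cos42.2° = 68.9; c'Δl = 10.12; W sinα = 62.5
Σc'Δl = 36.1 kN/m; ΣN' = 644.6 kN/m; ΣW sinα = 256.0 kN/m
Resisting = 36.1 + 644.6·tan25.1° = 36.1 + 302.0 = 338.0 kN/m
FS = 338.0 / 256.0 = 1.320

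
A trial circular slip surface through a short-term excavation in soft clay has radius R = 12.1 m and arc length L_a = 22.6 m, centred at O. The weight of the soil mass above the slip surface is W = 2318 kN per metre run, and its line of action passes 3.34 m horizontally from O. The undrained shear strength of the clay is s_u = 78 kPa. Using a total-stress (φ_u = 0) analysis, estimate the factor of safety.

Taking moments about the centre O, the resisting moment is provided by the undrained shear strength acting along the arc:
M_R = s_u·L_a·R = 78·22.60·12.1 = 21329.9 kN·m/m
M_D = W·d = 2318·3.34 = 7742.1 kN·m/m
FS = M_R / M_D = 21329.9 / 7742.1 = 2.755

FS = 2.76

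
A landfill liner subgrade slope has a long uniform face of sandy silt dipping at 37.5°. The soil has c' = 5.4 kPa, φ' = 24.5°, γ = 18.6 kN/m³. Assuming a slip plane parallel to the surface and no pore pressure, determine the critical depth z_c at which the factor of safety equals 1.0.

z_c = 1.48 m

Setting FS = 1.00 in FS = [c' + γz cos²β tanφ'] / [γz sinβ cosβ] and solving for z:
z = c' / [γ cosβ (FS·sinβ − cosβ·tanφ')]
  = 5.4 / [18.6·cos37.5°·(1.00·sin37.5° − cos37.5°·tan24.5°)]
  = 5.4 / [18.6·0.7934·(1.00·0.6088 − 0.7934·0.4557)]
  = 5.4 / 3.6479 = 1.480 m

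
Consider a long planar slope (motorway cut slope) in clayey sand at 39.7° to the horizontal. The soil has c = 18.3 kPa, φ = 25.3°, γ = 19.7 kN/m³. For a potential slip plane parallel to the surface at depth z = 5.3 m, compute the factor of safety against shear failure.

FS = 0.93

For an infinite slope with a slip plane parallel to the surface (no pore pressure): FS = [c + γz cos²β tanφ] / [γz sinβ cosβ].
γz = 19.7·5.3 = 104.41 kN/m²
Numerator = 18.3 + 104.41·cos²39.7°·tan25.3° = 18.3 + 104.41·0.5920·0.4727 = 47.517 kPa
Denominator = 104.41·sin39.7°·cos39.7° = 104.41·0.6388·0.7694 = 51.314 kPa
FS = 47.517 / 51.314 = 0.926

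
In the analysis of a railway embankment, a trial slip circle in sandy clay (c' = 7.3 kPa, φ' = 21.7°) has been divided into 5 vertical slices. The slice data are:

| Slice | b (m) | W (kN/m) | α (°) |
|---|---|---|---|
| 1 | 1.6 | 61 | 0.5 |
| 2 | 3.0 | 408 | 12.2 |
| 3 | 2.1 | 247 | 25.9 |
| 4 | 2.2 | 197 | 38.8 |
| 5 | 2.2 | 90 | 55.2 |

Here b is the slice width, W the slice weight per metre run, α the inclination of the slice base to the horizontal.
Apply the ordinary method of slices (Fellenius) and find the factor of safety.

Ordinary method of slices: FS = Σ[c'·Δl_i + (W_i cosα_i)·tanφ'] / Σ W_i sinα_i, with Δl_i = b_i / cosα_i.
Slice 1: Δl = 1.6/cos0.5° = 1.600 m; N'_1 = 61·cos0.5° = 61.0; c'Δl = 11.68; W sinα = 0.5
Slice 2: Δl = 3.0/cos12.2° = 3.069 m; N'_2 = 408·cos12.2° = 398.8; c'Δl = 22.41; W sinα = 86.2
Slice 3: Δl = 2.1/cos25.9° = 2.334 m; N'_3 = 247·cos25.9° = 222.2; c'Δl = 17.04; W sinα = 107.9
Slice 4: Δl = 2.2/cos38.8° = 2.823 m; N'_4 = 197·cos38.8° = 153.5; c'Δl = 20.61; W sinα = 123.4
Slice 5: Δl = 2.2/cos55.2° = 3.855 m; N'_5 = 90·cos55.2° = 51.4; c'Δl = 28.14; W sinα = 73.9
Σc'Δl = 99.9 kN/m; ΣN' = 886.9 kN/m; ΣW sinα = 392.0 kN/m
Resisting = 99.9 + 886.9·tan21.7° = 99.9 + 352.9 = 452.8 kN/m
FS = 452.8 / 392.0 = 1.155

FS = 1.16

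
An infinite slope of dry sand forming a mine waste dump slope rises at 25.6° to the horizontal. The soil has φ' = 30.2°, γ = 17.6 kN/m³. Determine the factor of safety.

For a dry cohesionless infinite slope the factor of safety is FS = tanφ' / tanβ.
FS = tan30.2° / tan25.6° = 0.5820 / 0.4791 = 1.215

FS = 1.21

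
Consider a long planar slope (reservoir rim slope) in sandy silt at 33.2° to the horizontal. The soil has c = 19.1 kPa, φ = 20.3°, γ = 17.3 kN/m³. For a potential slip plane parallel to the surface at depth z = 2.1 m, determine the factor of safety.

FS = 1.71

For an infinite slope with a slip plane parallel to the surface (no pore pressure): FS = [c + γz cos²β tanφ] / [γz sinβ cosβ].
γz = 17.3·2.1 = 36.33 kN/m²
Numerator = 19.1 + 36.33·cos²33.2°·tan20.3° = 19.1 + 36.33·0.7002·0.3699 = 28.510 kPa
Denominator = 36.33·sin33.2°·cos33.2° = 36.33·0.5476·0.8368 = 16.646 kPa
FS = 28.510 / 16.646 = 1.713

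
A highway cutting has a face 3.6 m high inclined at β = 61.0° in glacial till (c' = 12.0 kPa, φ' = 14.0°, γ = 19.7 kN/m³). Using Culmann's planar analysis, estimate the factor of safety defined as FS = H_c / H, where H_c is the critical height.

H_c = (4c'/γ) · sinβ cosφ' / [1 − cos(β − φ')]
    = (4·12.0/19.7) · sin61.0°·cos14.0° / [1 − cos47.0°]
    = 2.437 · 0.8486 / 0.3180 = 6.50 m
FS = H_c / H = 6.50 / 3.6 = 1.806

FS = 1.81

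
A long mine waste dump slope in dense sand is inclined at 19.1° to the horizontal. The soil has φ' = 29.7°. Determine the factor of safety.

For a dry cohesionless infinite slope the factor of safety is FS = tanφ' / tanβ.
FS = tan29.7° / tan19.1° = 0.5704 / 0.3463 = 1.647

FS = 1.65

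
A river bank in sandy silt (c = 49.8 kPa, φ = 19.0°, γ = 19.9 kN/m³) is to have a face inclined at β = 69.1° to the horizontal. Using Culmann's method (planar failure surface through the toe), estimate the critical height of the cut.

Culmann's analysis gives the critical failure plane at α_cr = (β + φ)/2 = (69.1 + 19.0)/2 = 44.0°, and the critical height
H_c = (4c/γ) · sinβ cosφ / [1 − cos(β − φ)]
    = (4·49.8/19.9) · sin69.1°·cos19.0° / [1 − cos(50.1°)]
    = 10.010 · 0.9342·0.9455 / [1 − 0.6414]
    = 10.010 · 0.8833 / 0.3586
    = 24.66 m

H_c = 24.66 m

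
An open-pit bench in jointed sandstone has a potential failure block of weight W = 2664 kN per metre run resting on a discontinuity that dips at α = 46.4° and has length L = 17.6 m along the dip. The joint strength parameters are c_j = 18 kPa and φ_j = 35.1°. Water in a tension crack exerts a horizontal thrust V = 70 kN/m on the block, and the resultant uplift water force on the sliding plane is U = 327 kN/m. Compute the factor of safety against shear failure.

FS = 0.68

Resolving the block weight along and normal to the plane and applying the Mohr–Coulomb strength on the joint:
N' = W cosα − U − V sinα = 2664·cos46.4° − 327 − 70·sin46.4° = 1459.5 kN/m
Driving force T = W sinα + V cosα = 2664·sin46.4° + 70·cos46.4° = 1977.5 kN/m
Resisting force R = c_j·L + N'·tanφ_j = 18·17.6 + 1459.5·tan35.1° = 316.8 + 1025.7 = 1342.5 kN/m
FS = R / T = 1342.5 / 1977.5 = 0.679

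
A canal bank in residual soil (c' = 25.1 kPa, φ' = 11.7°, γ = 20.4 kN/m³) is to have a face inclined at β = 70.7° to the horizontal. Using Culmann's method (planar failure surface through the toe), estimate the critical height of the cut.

H_c = 9.38 m

Culmann's analysis gives the critical failure plane at α_cr = (β + φ')/2 = (70.7 + 11.7)/2 = 41.2°, and the critical height
H_c = (4c'/γ) · sinβ cosφ' / [1 − cos(β − φ')]
    = (4·25.1/20.4) · sin70.7°·cos11.7° / [1 − cos(59.0°)]
    = 4.922 · 0.9438·0.9792 / [1 − 0.5150]
    = 4.922 · 0.9242 / 0.4850
    = 9.38 m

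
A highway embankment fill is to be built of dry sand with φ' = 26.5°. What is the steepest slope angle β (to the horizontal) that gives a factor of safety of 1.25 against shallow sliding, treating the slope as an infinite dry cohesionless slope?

For an infinite dry cohesionless slope FS = tanφ'/tanβ, so tanβ = tanφ' / FS.
tanβ = tan26.5° / 1.25 = 0.4986 / 1.25 = 0.3989
β = arctan(0.3989) = 21.75°

β = 21.7°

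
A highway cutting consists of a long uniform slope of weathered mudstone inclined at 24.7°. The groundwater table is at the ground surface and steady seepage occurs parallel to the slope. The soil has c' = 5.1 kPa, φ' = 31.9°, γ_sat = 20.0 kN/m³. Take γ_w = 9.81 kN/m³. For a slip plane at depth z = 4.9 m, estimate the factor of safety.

With seepage parallel to the slope and the water table at the surface, the effective normal stress on the slip plane uses the buoyant unit weight γ' = γ_sat − γ_w while the driving shear stress uses γ_sat:
FS = [c' + γ' z cos²β tanφ'] / [γ_sat z sinβ cosβ]
γ' = 20.0 − 9.81 = 10.19 kN/m³
Numerator = 5.1 + 10.19·4.9·cos²24.7°·tan31.9° = 5.1 + 10.19·4.9·0.8254·0.6224 = 30.752 kPa
Denominator = 20.0·4.9·sin24.7°·cos24.7° = 20.0·4.9·0.4179·0.9085 = 37.204 kPa
FS = 30.752 / 37.204 = 0.827

FS = 0.83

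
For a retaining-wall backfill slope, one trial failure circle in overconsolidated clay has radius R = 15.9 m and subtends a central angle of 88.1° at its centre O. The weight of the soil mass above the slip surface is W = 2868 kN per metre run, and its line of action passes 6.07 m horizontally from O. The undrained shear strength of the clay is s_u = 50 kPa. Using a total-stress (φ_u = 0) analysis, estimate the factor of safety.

FS = 1.12

Taking moments about the centre O, the resisting moment is provided by the undrained shear strength acting along the arc:
Arc length L_a = R·θ = 15.9·(88.1°·π/180) = 15.9·1.5376 = 24.45 m
M_R = s_u·L_a·R = 50·24.45·15.9 = 19436.5 kN·m/m
M_D = W·d = 2868·6.07 = 17408.8 kN·m/m
FS = M_R / M_D = 19436.5 / 17408.8 = 1.116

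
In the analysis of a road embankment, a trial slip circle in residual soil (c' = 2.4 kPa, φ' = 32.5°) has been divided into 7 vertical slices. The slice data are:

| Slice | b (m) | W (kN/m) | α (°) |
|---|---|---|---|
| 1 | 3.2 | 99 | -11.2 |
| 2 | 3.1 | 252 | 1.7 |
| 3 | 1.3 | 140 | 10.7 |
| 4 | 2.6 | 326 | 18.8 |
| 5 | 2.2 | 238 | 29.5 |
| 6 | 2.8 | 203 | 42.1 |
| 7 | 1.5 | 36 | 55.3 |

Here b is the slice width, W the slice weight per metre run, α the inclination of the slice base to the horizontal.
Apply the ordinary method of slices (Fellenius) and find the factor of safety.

FS = 1.97

Ordinary method of slices: FS = Σ[c'·Δl_i + (W_i cosα_i)·tanφ'] / Σ W_i sinα_i, with Δl_i = b_i / cosα_i.
Slice 1: Δl = 3.2/cos(-11.2°) = 3.262 m; N'_1 = 99·cos(-11.2°) = 97.1; c'Δl = 7.83; W sinα = -19.2
Slice 2: Δl = 3.1/cos1.7° = 3.101 m; N'_2 = 252·cos1.7° = 251.9; c'Δl = 7.44; W sinα = 7.5
Slice 3: Δl = 1.3/cos10.7° = 1.323 m; N'_3 = 140·cos10.7° = 137.6; c'Δl = 3.18; W sinα = 26.0
Slice 4: Δl = 2.6/cos18.8° = 2.747 m; N'_4 = 326·cos18.8° = 308.6; c'Δl = 6.59; W sinα = 105.1
Slice 5: Δl = 2.2/cos29.5° = 2.528 m; N'_5 = 238·cos29.5° = 207.1; c'Δl = 6.07; W sinα = 117.2
Slice 6: Δl = 2.8/cos42.1° = 3.774 m; N'_6 = 203·cos42.1° = 150.6; c'Δl = 9.06; W sinα = 136.1
Slice 7: Δl = 1.5/cos55.3° = 2.635 m; N'_7 = 36·cos55.3° = 20.5; c'Δl = 6.32; W sinα = 29.6
Σc'Δl = 46.5 kN/m; ΣN' = 1173.4 kN/m; ΣW sinα = 402.2 kN/m
Resisting = 46.5 + 1173.4·tan32.5° = 46.5 + 747.6 = 794.0 kN/m
FS = 794.0 / 402.2 = 1.974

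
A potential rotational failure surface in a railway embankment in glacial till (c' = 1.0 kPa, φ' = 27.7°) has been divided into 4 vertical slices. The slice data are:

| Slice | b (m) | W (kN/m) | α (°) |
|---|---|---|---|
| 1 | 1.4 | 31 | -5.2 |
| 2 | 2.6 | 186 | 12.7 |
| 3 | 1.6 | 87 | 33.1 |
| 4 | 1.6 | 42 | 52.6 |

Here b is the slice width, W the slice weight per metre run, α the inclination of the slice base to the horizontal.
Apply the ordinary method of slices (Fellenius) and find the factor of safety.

FS = 1.44

Ordinary method of slices: FS = Σ[c'·Δl_i + (W_i cosα_i)·tanφ'] / Σ W_i sinα_i, with Δl_i = b_i / cosα_i.
Slice 1: Δl = 1.4/cos(-5.2°) = 1.406 m; N'_1 = 31·cos(-5.2°) = 30.9; c'Δl = 1.41; W sinα = -2.8
Slice 2: Δl = 2.6/cos12.7° = 2.665 m; N'_2 = 186·cos12.7° = 181.4; c'Δl = 2.67; W sinα = 40.9
Slice 3: Δl = 1.6/cos33.1° = 1.910 m; N'_3 = 87·cos33.1° = 72.9; c'Δl = 1.91; W sinα = 47.5
Slice 4: Δl = 1.6/cos52.6° = 2.634 m; N'_4 = 42·cos52.6° = 25.5; c'Δl = 2.63; W sinα = 33.4
Σc'Δl = 8.6 kN/m; ΣN' = 310.7 kN/m; ΣW sinα = 119.0 kN/m
Resisting = 8.6 + 310.7·tan27.7° = 8.6 + 163.1 = 171.7 kN/m
FS = 171.7 / 119.0 = 1.444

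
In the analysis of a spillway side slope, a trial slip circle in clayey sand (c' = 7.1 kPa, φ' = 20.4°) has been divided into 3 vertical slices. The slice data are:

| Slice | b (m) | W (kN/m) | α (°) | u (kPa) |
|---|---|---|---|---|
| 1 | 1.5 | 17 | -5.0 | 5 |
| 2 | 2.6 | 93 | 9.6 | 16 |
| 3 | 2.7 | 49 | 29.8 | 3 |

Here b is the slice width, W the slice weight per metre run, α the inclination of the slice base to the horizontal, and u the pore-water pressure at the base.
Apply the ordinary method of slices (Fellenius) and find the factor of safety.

Ordinary method of slices: FS = Σ[c'·Δl_i + (W_i cosα_i − u_i·Δl_i)·tanφ'] / Σ W_i sinα_i, with Δl_i = b_i / cosα_i.
Slice 1: Δl = 1.5/cos(-5.0°) = 1.506 m; N'_1 = 17·cos(-5.0°) − 5·1.506 = 9.4; c'Δl = 10.69; W sinα = -1.5
Slice 2: Δl = 2.6/cos9.6° = 2.637 m; N'_2 = 93·cos9.6° − 16·2.637 = 49.5; c'Δl = 18.72; W sinα = 15.5
Slice 3: Δl = 2.7/cos29.8° = 3.111 m; N'_3 = 49·cos29.8° − 3·3.111 = 33.2; c'Δl = 22.09; W sinα = 24.4
Σc'Δl = 51.5 kN/m; ΣN' = 92.1 kN/m; ΣW sinα = 38.4 kN/m
Resisting = 51.5 + 92.1·tan20.4° = 51.5 + 34.3 = 85.8 kN/m
FS = 85.8 / 38.4 = 2.234

FS = 2.23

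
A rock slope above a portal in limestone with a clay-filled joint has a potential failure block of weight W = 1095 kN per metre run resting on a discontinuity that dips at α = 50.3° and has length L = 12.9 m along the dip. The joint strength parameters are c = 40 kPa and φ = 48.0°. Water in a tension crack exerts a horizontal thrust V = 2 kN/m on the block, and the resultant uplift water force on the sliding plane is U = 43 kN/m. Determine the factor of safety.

Resolving the block weight along and normal to the plane and applying the Mohr–Coulomb strength on the joint:
N' = W cosα − U − V sinα = 1095·cos50.3° − 43 − 2·sin50.3° = 654.9 kN/m
Driving force T = W sinα + V cosα = 1095·sin50.3° + 2·cos50.3° = 843.8 kN/m
Resisting force R = c·L + N'·tanφ = 40·12.9 + 654.9·tan48.0° = 516.0 + 727.4 = 1243.4 kN/m
FS = R / T = 1243.4 / 843.8 = 1.474

FS = 1.47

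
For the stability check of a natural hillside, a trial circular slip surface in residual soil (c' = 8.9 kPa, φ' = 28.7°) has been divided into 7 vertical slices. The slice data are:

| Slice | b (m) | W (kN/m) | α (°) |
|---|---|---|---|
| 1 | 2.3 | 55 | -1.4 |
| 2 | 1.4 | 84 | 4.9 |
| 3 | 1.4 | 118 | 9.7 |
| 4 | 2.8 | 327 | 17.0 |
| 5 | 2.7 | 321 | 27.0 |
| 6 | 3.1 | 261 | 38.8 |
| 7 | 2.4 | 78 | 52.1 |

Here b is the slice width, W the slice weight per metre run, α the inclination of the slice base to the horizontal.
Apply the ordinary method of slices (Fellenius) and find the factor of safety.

FS = 1.57

Ordinary method of slices: FS = Σ[c'·Δl_i + (W_i cosα_i)·tanφ'] / Σ W_i sinα_i, with Δl_i = b_i / cosα_i.
Slice 1: Δl = 2.3/cos(-1.4°) = 2.301 m; N'_1 = 55·cos(-1.4°) = 55.0; c'Δl = 20.48; W sinα = -1.3
Slice 2: Δl = 1.4/cos4.9° = 1.405 m; N'_2 = 84·cos4.9° = 83.7; c'Δl = 12.51; W sinα = 7.2
Slice 3: Δl = 1.4/cos9.7° = 1.420 m; N'_3 = 118·cos9.7° = 116.3; c'Δl = 12.64; W sinα = 19.9
Slice 4: Δl = 2.8/cos17.0° = 2.928 m; N'_4 = 327·cos17.0° = 312.7; c'Δl = 26.06; W sinα = 95.6
Slice 5: Δl = 2.7/cos27.0° = 3.030 m; N'_5 = 321·cos27.0° = 286.0; c'Δl = 26.97; W sinα = 145.7
Slice 6: Δl = 3.1/cos38.8° = 3.978 m; N'_6 = 261·cos38.8° = 203.4; c'Δl = 35.40; W sinα = 163.5
Slice 7: Δl = 2.4/cos52.1° = 3.907 m; N'_7 = 78·cos52.1° = 47.9; c'Δl = 34.77; W sinα = 61.5
Σc'Δl = 168.8 kN/m; ΣN' = 1105.0 kN/m; ΣW sinα = 492.1 kN/m
Resisting = 168.8 + 1105.0·tan28.7° = 168.8 + 605.0 = 773.8 kN/m
FS = 773.8 / 492.1 = 1.572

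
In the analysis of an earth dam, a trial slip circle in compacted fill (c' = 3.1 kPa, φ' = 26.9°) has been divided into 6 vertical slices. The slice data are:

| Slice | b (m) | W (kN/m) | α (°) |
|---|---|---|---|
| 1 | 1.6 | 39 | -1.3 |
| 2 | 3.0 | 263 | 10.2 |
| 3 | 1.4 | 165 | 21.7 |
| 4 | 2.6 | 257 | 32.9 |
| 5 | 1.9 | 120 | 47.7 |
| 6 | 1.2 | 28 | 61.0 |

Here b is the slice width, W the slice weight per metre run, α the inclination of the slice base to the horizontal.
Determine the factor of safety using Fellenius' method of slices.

FS = 1.20

Ordinary method of slices: FS = Σ[c'·Δl_i + (W_i cosα_i)·tanφ'] / Σ W_i sinα_i, with Δl_i = b_i / cosα_i.
Slice 1: Δl = 1.6/cos(-1.3°) = 1.600 m; N'_1 = 39·cos(-1.3°) = 39.0; c'Δl = 4.96; W sinα = -0.9
Slice 2: Δl = 3.0/cos10.2° = 3.048 m; N'_2 = 263·cos10.2° = 258.8; c'Δl = 9.45; W sinα = 46.6
Slice 3: Δl = 1.4/cos21.7° = 1.507 m; N'_3 = 165·cos21.7° = 153.3; c'Δl = 4.67; W sinα = 61.0
Slice 4: Δl = 2.6/cos32.9° = 3.097 m; N'_4 = 257·cos32.9° = 215.8; c'Δl = 9.60; W sinα = 139.6
Slice 5: Δl = 1.9/cos47.7° = 2.823 m; N'_5 = 120·cos47.7° = 80.8; c'Δl = 8.75; W sinα = 88.8
Slice 6: Δl = 1.2/cos61.0° = 2.475 m; N'_6 = 28·cos61.0° = 13.6; c'Δl = 7.67; W sinα = 24.5
Σc'Δl = 45.1 kN/m; ΣN' = 761.3 kN/m; ΣW sinα = 359.5 kN/m
Resisting = 45.1 + 761.3·tan26.9° = 45.1 + 386.2 = 431.3 kN/m
FS = 431.3 / 359.5 = 1.200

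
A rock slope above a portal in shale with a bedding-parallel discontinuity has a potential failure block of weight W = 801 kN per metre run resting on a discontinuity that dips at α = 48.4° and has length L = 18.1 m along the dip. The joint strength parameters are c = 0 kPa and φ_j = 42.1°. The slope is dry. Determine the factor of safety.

FS = 0.80

Resolving the block weight along and normal to the plane and applying the Mohr–Coulomb strength on the joint:
N' = W cosα = 801·cos48.4° = 531.8 kN/m
Driving force T = W sinα = 801·sin48.4° = 599.0 kN/m
Resisting force R = c·L + N'·tanφ_j = 0·18.1 + 531.8·tan42.1° = 0.0 + 480.5 = 480.5 kN/m
FS = R / T = 480.5 / 599.0 = 0.802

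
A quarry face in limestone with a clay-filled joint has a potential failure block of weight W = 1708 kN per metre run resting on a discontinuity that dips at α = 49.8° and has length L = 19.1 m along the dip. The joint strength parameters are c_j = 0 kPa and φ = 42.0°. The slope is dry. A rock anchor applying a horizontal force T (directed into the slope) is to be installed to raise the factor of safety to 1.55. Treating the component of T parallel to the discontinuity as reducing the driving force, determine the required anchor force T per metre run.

Resolving forces along and normal to the sliding plane, with the horizontal anchor force T adding T·sinα to the effective normal force and T·cosα acting up the plane against the driving force:
FS = [c_jL + (W cosα + T sinα) tanφ] / [W sinα − T cosα]
Without the anchor: N' = 1102.4 kN/m, driving T_d = 1304.6 kN/m, resisting R = 0·19.1 + 1102.4·tan42.0° = 992.6 kN/m, FS = 0.76.
Setting FS = 1.55 and solving for T:
1.55·(1304.6 − T cos49.8°) = 992.6 + T sin49.8°·tan42.0°
T·(sin49.8°·tan42.0° + 1.55·cos49.8°) = 1.55·1304.6 − 992.6
T·(0.7638·0.9004 + 1.55·0.6455) = 2022.1 − 992.6 = 1029.4
T·1.6882 = 1029.4
T = 609.8 kN/m

T = 610 kN/m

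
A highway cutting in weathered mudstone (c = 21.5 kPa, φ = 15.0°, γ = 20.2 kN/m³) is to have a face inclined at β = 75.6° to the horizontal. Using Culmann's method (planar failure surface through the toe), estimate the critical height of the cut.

Culmann's analysis gives the critical failure plane at α_cr = (β + φ)/2 = (75.6 + 15.0)/2 = 45.3°, and the critical height
H_c = (4c/γ) · sinβ cosφ / [1 − cos(β − φ)]
    = (4·21.5/20.2) · sin75.6°·cos15.0° / [1 − cos(60.6°)]
    = 4.257 · 0.9686·0.9659 / [1 − 0.4909]
    = 4.257 · 0.9356 / 0.5091
    = 7.82 m

H_c = 7.82 m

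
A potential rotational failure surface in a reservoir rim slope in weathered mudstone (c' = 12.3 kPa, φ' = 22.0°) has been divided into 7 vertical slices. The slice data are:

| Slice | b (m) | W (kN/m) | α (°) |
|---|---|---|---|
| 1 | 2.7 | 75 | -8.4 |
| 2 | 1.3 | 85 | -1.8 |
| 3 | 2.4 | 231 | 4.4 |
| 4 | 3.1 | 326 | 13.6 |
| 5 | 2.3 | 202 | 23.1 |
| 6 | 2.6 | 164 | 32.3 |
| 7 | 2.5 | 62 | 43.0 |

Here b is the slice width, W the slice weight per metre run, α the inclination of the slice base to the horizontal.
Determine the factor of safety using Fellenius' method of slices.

Ordinary method of slices: FS = Σ[c'·Δl_i + (W_i cosα_i)·tanφ'] / Σ W_i sinα_i, with Δl_i = b_i / cosα_i.
Slice 1: Δl = 2.7/cos(-8.4°) = 2.729 m; N'_1 = 75·cos(-8.4°) = 74.2; c'Δl = 33.57; W sinα = -11.0
Slice 2: Δl = 1.3/cos(-1.8°) = 1.301 m; N'_2 = 85·cos(-1.8°) = 85.0; c'Δl = 16.00; W sinα = -2.7
Slice 3: Δl = 2.4/cos4.4° = 2.407 m; N'_3 = 231·cos4.4° = 230.3; c'Δl = 29.61; W sinα = 17.7
Slice 4: Δl = 3.1/cos13.6° = 3.189 m; N'_4 = 326·cos13.6° = 316.9; c'Δl = 39.23; W sinα = 76.7
Slice 5: Δl = 2.3/cos23.1° = 2.500 m; N'_5 = 202·cos23.1° = 185.8; c'Δl = 30.76; W sinα = 79.3
Slice 6: Δl = 2.6/cos32.3° = 3.076 m; N'_6 = 164·cos32.3° = 138.6; c'Δl = 37.83; W sinα = 87.6
Slice 7: Δl = 2.5/cos43.0° = 3.418 m; N'_7 = 62·cos43.0° = 45.3; c'Δl = 42.05; W sinα = 42.3
Σc'Δl = 229.0 kN/m; ΣN' = 1076.1 kN/m; ΣW sinα = 289.9 kN/m
Resisting = 229.0 + 1076.1·tan22.0° = 229.0 + 434.8 = 663.8 kN/m
FS = 663.8 / 289.9 = 2.290

FS = 2.29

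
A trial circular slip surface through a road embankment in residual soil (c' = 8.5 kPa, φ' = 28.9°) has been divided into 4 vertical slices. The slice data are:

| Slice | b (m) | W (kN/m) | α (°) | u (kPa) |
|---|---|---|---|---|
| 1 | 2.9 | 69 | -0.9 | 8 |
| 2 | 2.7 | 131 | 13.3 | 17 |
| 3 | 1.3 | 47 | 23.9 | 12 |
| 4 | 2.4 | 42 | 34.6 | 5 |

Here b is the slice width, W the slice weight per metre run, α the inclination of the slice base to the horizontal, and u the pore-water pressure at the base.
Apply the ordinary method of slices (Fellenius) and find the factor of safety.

FS = 2.50

Ordinary method of slices: FS = Σ[c'·Δl_i + (W_i cosα_i − u_i·Δl_i)·tanφ'] / Σ W_i sinα_i, with Δl_i = b_i / cosα_i.
Slice 1: Δl = 2.9/cos(-0.9°) = 2.900 m; N'_1 = 69·cos(-0.9°) − 8·2.900 = 45.8; c'Δl = 24.65; W sinα = -1.1
Slice 2: Δl = 2.7/cos13.3° = 2.774 m; N'_2 = 131·cos13.3° − 17·2.774 = 80.3; c'Δl = 23.58; W sinα = 30.1
Slice 3: Δl = 1.3/cos23.9° = 1.422 m; N'_3 = 47·cos23.9° − 12·1.422 = 25.9; c'Δl = 12.09; W sinα = 19.0
Slice 4: Δl = 2.4/cos34.6° = 2.916 m; N'_4 = 42·cos34.6° − 5·2.916 = 20.0; c'Δl = 24.78; W sinα = 23.8
Σc'Δl = 85.1 kN/m; ΣN' = 172.0 kN/m; ΣW sinα = 71.9 kN/m
Resisting = 85.1 + 172.0·tan28.9° = 85.1 + 95.0 = 180.1 kN/m
FS = 180.1 / 71.9 = 2.503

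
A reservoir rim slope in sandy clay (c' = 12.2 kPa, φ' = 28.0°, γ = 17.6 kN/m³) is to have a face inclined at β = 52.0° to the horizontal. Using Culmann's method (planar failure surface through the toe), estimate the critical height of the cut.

Culmann's analysis gives the critical failure plane at α_cr = (β + φ')/2 = (52.0 + 28.0)/2 = 40.0°, and the critical height
H_c = (4c'/γ) · sinβ cosφ' / [1 − cos(β − φ')]
    = (4·12.2/17.6) · sin52.0°·cos28.0° / [1 − cos(24.0°)]
    = 2.773 · 0.7880·0.8829 / [1 − 0.9135]
    = 2.773 · 0.6958 / 0.0865
    = 22.31 m

H_c = 22.31 m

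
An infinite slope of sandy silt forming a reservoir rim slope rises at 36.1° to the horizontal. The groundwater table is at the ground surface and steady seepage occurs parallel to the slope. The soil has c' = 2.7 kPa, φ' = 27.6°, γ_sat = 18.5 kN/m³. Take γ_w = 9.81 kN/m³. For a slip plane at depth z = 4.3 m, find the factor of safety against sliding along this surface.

FS = 0.41

With seepage parallel to the slope and the water table at the surface, the effective normal stress on the slip plane uses the buoyant unit weight γ' = γ_sat − γ_w while the driving shear stress uses γ_sat:
FS = [c' + γ' z cos²β tanφ'] / [γ_sat z sinβ cosβ]
γ' = 18.5 − 9.81 = 8.69 kN/m³
Numerator = 2.7 + 8.69·4.3·cos²36.1°·tan27.6° = 2.7 + 8.69·4.3·0.6528·0.5228 = 15.453 kPa
Denominator = 18.5·4.3·sin36.1°·cos36.1° = 18.5·4.3·0.5892·0.8080 = 37.871 kPa
FS = 15.453 / 37.871 = 0.408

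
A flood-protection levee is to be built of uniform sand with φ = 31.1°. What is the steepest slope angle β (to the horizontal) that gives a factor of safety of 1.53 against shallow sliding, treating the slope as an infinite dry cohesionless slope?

β = 21.5°

For an infinite dry cohesionless slope FS = tanφ/tanβ, so tanβ = tanφ / FS.
tanβ = tan31.1° / 1.53 = 0.6032 / 1.53 = 0.3943
β = arctan(0.3943) = 21.52°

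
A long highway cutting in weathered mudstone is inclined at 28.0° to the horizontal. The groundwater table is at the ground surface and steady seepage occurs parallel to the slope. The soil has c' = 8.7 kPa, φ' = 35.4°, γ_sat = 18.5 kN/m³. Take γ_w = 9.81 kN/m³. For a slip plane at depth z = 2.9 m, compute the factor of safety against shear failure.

FS = 1.02

With seepage parallel to the slope and the water table at the surface, the effective normal stress on the slip plane uses the buoyant unit weight γ' = γ_sat − γ_w while the driving shear stress uses γ_sat:
FS = [c' + γ' z cos²β tanφ'] / [γ_sat z sinβ cosβ]
γ' = 18.5 − 9.81 = 8.69 kN/m³
Numerator = 8.7 + 8.69·2.9·cos²28.0°·tan35.4° = 8.7 + 8.69·2.9·0.7796·0.7107 = 22.662 kPa
Denominator = 18.5·2.9·sin28.0°·cos28.0° = 18.5·2.9·0.4695·0.8829 = 22.239 kPa
FS = 22.662 / 22.239 = 1.019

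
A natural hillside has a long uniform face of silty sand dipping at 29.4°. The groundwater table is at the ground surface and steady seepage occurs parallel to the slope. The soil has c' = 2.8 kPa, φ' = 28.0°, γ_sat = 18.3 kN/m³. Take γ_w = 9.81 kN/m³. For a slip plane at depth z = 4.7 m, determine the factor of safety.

With seepage parallel to the slope and the water table at the surface, the effective normal stress on the slip plane uses the buoyant unit weight γ' = γ_sat − γ_w while the driving shear stress uses γ_sat:
FS = [c' + γ' z cos²β tanφ'] / [γ_sat z sinβ cosβ]
γ' = 18.3 − 9.81 = 8.49 kN/m³
Numerator = 2.8 + 8.49·4.7·cos²29.4°·tan28.0° = 2.8 + 8.49·4.7·0.7590·0.5317 = 18.904 kPa
Denominator = 18.3·4.7·sin29.4°·cos29.4° = 18.3·4.7·0.4909·0.8712 = 36.785 kPa
FS = 18.904 / 36.785 = 0.514

FS = 0.51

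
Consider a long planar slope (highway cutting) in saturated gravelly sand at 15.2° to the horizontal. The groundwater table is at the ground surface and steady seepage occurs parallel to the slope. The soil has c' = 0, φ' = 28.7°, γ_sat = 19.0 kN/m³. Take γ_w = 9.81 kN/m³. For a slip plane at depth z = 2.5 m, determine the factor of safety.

FS = 0.97

With seepage parallel to the slope and the water table at the surface, the effective normal stress on the slip plane uses the buoyant unit weight γ' = γ_sat − γ_w while the driving shear stress uses γ_sat:
FS = [c' + γ' z cos²β tanφ'] / [γ_sat z sinβ cosβ]
(For c' = 0 this reduces to FS = (γ'/γ_sat)·tanφ'/tanβ.)
γ' = 19.0 − 9.81 = 9.19 kN/m³
Numerator = 0.0 + 9.19·2.5·cos²15.2°·tan28.7° = 0.0 + 9.19·2.5·0.9313·0.5475 = 11.714 kPa
Denominator = 19.0·2.5·sin15.2°·cos15.2° = 19.0·2.5·0.2622·0.9650 = 12.018 kPa
FS = 11.714 / 12.018 = 0.975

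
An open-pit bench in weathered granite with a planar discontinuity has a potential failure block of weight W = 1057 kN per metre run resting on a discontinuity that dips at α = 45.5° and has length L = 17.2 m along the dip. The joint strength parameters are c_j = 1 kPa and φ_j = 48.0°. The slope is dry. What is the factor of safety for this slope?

FS = 1.11

Resolving the block weight along and normal to the plane and applying the Mohr–Coulomb strength on the joint:
N' = W cosα = 1057·cos45.5° = 740.9 kN/m
Driving force T = W sinα = 1057·sin45.5° = 753.9 kN/m
Resisting force R = c_j·L + N'·tanφ_j = 1·17.2 + 740.9·tan48.0° = 17.2 + 822.8 = 840.0 kN/m
FS = R / T = 840.0 / 753.9 = 1.114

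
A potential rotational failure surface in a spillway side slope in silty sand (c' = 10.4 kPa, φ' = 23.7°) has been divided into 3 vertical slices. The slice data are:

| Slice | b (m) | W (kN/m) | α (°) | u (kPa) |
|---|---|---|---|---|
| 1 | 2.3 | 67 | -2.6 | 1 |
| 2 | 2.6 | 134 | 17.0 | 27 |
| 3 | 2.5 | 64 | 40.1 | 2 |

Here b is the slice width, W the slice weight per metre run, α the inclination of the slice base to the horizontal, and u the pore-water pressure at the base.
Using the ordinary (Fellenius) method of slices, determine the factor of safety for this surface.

FS = 2.03

Ordinary method of slices: FS = Σ[c'·Δl_i + (W_i cosα_i − u_i·Δl_i)·tanφ'] / Σ W_i sinα_i, with Δl_i = b_i / cosα_i.
Slice 1: Δl = 2.3/cos(-2.6°) = 2.302 m; N'_1 = 67·cos(-2.6°) − 1·2.302 = 64.6; c'Δl = 23.94; W sinα = -3.0
Slice 2: Δl = 2.6/cos17.0° = 2.719 m; N'_2 = 134·cos17.0° − 27·2.719 = 54.7; c'Δl = 28.28; W sinα = 39.2
Slice 3: Δl = 2.5/cos40.1° = 3.268 m; N'_3 = 64·cos40.1° − 2·3.268 = 42.4; c'Δl = 33.99; W sinα = 41.2
Σc'Δl = 86.2 kN/m; ΣN' = 161.8 kN/m; ΣW sinα = 77.4 kN/m
Resisting = 86.2 + 161.8·tan23.7° = 86.2 + 71.0 = 157.2 kN/m
FS = 157.2 / 77.4 = 2.032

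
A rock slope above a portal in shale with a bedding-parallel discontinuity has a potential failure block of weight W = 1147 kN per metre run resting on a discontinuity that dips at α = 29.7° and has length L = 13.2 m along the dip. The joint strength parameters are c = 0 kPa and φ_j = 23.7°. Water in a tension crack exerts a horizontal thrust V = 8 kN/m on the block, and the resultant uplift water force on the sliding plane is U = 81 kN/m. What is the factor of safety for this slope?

FS = 0.70

Resolving the block weight along and normal to the plane and applying the Mohr–Coulomb strength on the joint:
N' = W cosα − U − V sinα = 1147·cos29.7° − 81 − 8·sin29.7° = 911.4 kN/m
Driving force T = W sinα + V cosα = 1147·sin29.7° + 8·cos29.7° = 575.2 kN/m
Resisting force R = c·L + N'·tanφ_j = 0·13.2 + 911.4·tan23.7° = 0.0 + 400.1 = 400.1 kN/m
FS = R / T = 400.1 / 575.2 = 0.695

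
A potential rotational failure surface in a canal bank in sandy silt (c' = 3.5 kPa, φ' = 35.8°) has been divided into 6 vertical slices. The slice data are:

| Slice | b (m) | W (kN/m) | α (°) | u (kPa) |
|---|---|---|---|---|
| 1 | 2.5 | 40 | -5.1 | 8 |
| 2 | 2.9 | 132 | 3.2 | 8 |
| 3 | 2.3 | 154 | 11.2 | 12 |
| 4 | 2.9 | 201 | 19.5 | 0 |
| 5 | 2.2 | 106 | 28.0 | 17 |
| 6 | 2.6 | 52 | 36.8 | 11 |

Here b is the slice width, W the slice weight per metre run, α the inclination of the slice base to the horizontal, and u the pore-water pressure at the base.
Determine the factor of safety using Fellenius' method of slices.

Ordinary method of slices: FS = Σ[c'·Δl_i + (W_i cosα_i − u_i·Δl_i)·tanφ'] / Σ W_i sinα_i, with Δl_i = b_i / cosα_i.
Slice 1: Δl = 2.5/cos(-5.1°) = 2.510 m; N'_1 = 40·cos(-5.1°) − 8·2.510 = 19.8; c'Δl = 8.78; W sinα = -3.6
Slice 2: Δl = 2.9/cos3.2° = 2.905 m; N'_2 = 132·cos3.2° − 8·2.905 = 108.6; c'Δl = 10.17; W sinα = 7.4
Slice 3: Δl = 2.3/cos11.2° = 2.345 m; N'_3 = 154·cos11.2° − 12·2.345 = 122.9; c'Δl = 8.21; W sinα = 29.9
Slice 4: Δl = 2.9/cos19.5° = 3.076 m; N'_4 = 201·cos19.5° − 0·3.076 = 189.5; c'Δl = 10.77; W sinα = 67.1
Slice 5: Δl = 2.2/cos28.0° = 2.492 m; N'_5 = 106·cos28.0° − 17·2.492 = 51.2; c'Δl = 8.72; W sinα = 49.8
Slice 6: Δl = 2.6/cos36.8° = 3.247 m; N'_6 = 52·cos36.8° − 11·3.247 = 5.9; c'Δl = 11.36; W sinα = 31.1
Σc'Δl = 58.0 kN/m; ΣN' = 497.9 kN/m; ΣW sinα = 181.7 kN/m
Resisting = 58.0 + 497.9·tan35.8° = 58.0 + 359.1 = 417.1 kN/m
FS = 417.1 / 181.7 = 2.295

FS = 2.30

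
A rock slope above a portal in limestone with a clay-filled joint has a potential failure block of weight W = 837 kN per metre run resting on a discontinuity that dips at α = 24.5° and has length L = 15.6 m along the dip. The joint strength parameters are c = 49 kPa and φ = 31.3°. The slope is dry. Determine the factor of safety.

Resolving the block weight along and normal to the plane and applying the Mohr–Coulomb strength on the joint:
N' = W cosα = 837·cos24.5° = 761.6 kN/m
Driving force T = W sinα = 837·sin24.5° = 347.1 kN/m
Resisting force R = c·L + N'·tanφ = 49·15.6 + 761.6·tan31.3° = 764.4 + 463.1 = 1227.5 kN/m
FS = R / T = 1227.5 / 347.1 = 3.536

FS = 3.54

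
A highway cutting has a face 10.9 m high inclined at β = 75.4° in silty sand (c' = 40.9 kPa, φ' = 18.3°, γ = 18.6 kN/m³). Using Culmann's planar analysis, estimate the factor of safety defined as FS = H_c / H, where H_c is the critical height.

H_c = (4c'/γ) · sinβ cosφ' / [1 − cos(β − φ')]
    = (4·40.9/18.6) · sin75.4°·cos18.3° / [1 − cos57.1°]
    = 8.796 · 0.9188 / 0.4568 = 17.69 m
FS = H_c / H = 17.69 / 10.9 = 1.623

FS = 1.62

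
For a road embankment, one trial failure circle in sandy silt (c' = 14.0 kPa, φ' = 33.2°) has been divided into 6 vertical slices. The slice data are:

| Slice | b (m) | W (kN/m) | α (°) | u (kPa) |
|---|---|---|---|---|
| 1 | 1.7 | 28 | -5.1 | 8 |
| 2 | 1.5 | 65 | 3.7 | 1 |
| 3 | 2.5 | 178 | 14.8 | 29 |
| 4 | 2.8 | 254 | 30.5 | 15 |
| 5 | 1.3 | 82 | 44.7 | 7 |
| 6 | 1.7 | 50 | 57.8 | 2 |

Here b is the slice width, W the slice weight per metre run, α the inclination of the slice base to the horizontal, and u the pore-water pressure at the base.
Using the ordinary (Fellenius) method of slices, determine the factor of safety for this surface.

Ordinary method of slices: FS = Σ[c'·Δl_i + (W_i cosα_i − u_i·Δl_i)·tanφ'] / Σ W_i sinα_i, with Δl_i = b_i / cosα_i.
Slice 1: Δl = 1.7/cos(-5.1°) = 1.707 m; N'_1 = 28·cos(-5.1°) − 8·1.707 = 14.2; c'Δl = 23.89; W sinα = -2.5
Slice 2: Δl = 1.5/cos3.7° = 1.503 m; N'_2 = 65·cos3.7° − 1·1.503 = 63.4; c'Δl = 21.04; W sinα = 4.2
Slice 3: Δl = 2.5/cos14.8° = 2.586 m; N'_3 = 178·cos14.8° − 29·2.586 = 97.1; c'Δl = 36.20; W sinα = 45.5
Slice 4: Δl = 2.8/cos30.5° = 3.250 m; N'_4 = 254·cos30.5° − 15·3.250 = 170.1; c'Δl = 45.50; W sinα = 128.9
Slice 5: Δl = 1.3/cos44.7° = 1.829 m; N'_5 = 82·cos44.7° − 7·1.829 = 45.5; c'Δl = 25.60; W sinα = 57.7
Slice 6: Δl = 1.7/cos57.8° = 3.190 m; N'_6 = 50·cos57.8° − 2·3.190 = 20.3; c'Δl = 44.66; W sinα = 42.3
Σc'Δl = 196.9 kN/m; ΣN' = 410.6 kN/m; ΣW sinα = 276.1 kN/m
Resisting = 196.9 + 410.6·tan33.2° = 196.9 + 268.7 = 465.6 kN/m
FS = 465.6 / 276.1 = 1.686

FS = 1.69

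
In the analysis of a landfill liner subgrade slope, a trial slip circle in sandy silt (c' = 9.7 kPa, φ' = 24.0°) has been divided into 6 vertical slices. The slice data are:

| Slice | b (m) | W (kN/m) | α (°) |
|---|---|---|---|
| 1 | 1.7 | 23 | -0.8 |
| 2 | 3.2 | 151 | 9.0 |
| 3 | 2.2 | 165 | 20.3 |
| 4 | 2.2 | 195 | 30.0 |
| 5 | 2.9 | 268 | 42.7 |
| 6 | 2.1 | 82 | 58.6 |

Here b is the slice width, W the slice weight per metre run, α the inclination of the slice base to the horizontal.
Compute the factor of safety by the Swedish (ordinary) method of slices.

Ordinary method of slices: FS = Σ[c'·Δl_i + (W_i cosα_i)·tanφ'] / Σ W_i sinα_i, with Δl_i = b_i / cosα_i.
Slice 1: Δl = 1.7/cos(-0.8°) = 1.700 m; N'_1 = 23·cos(-0.8°) = 23.0; c'Δl = 16.49; W sinα = -0.3
Slice 2: Δl = 3.2/cos9.0° = 3.240 m; N'_2 = 151·cos9.0° = 149.1; c'Δl = 31.43; W sinα = 23.6
Slice 3: Δl = 2.2/cos20.3° = 2.346 m; N'_3 = 165·cos20.3° = 154.8; c'Δl = 22.75; W sinα = 57.2
Slice 4: Δl = 2.2/cos30.0° = 2.540 m; N'_4 = 195·cos30.0° = 168.9; c'Δl = 24.64; W sinα = 97.5
Slice 5: Δl = 2.9/cos42.7° = 3.946 m; N'_5 = 268·cos42.7° = 197.0; c'Δl = 38.28; W sinα = 181.7
Slice 6: Δl = 2.1/cos58.6° = 4.031 m; N'_6 = 82·cos58.6° = 42.7; c'Δl = 39.10; W sinα = 70.0
Σc'Δl = 172.7 kN/m; ΣN' = 735.4 kN/m; ΣW sinα = 429.8 kN/m
Resisting = 172.7 + 735.4·tan24.0° = 172.7 + 327.4 = 500.1 kN/m
FS = 500.1 / 429.8 = 1.164

FS = 1.16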